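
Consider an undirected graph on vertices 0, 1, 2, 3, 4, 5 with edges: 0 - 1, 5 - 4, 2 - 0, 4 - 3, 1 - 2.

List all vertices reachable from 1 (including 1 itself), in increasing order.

0, 1, 2

Start at 1.
Its neighbours: 0, 2.
Nothing further is reachable.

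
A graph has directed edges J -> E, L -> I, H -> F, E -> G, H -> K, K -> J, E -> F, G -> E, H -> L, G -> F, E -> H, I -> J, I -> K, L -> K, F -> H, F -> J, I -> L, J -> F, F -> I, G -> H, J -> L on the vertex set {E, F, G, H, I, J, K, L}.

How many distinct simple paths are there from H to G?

8

H→F→I→J→E→G
H→F→I→K→J→E→G
H→F→I→L→K→J→E→G
H→F→J→E→G
H→K→J→E→G
H→L→I→J→E→G
H→L→I→K→J→E→G
H→L→K→J→E→G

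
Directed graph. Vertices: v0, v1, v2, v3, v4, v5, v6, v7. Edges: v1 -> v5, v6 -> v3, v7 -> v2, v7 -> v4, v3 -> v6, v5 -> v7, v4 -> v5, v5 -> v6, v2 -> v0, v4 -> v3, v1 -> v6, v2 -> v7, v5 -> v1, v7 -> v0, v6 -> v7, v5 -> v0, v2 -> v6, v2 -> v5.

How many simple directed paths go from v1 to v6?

v1→v5→v6
v1→v5→v7→v2→v6
v1→v5→v7→v4→v3→v6
v1→v6

4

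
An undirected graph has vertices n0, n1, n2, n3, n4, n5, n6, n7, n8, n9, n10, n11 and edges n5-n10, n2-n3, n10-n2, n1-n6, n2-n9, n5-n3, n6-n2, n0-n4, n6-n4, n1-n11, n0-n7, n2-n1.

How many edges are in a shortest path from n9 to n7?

5

Distance 0: n9.
Distance 1: n2.
Distance 2: n1, n3, n6, n10.
Distance 3: n4, n5, n11.
Distance 4: n0.
Distance 5: n7 — contains n7.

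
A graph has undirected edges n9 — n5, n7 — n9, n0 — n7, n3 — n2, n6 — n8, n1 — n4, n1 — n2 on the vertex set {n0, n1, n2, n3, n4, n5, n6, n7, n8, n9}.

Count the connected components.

3

From n0: component {n0, n5, n7, n9}.
From n1: component {n1, n2, n3, n4}.
From n6: component {n6, n8}.
That's 3 components.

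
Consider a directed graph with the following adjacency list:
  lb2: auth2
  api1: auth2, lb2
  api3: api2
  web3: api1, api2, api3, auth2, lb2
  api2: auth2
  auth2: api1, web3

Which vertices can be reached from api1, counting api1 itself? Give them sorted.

Start at api1.
Its neighbours: auth2, lb2.
Then their neighbours: web3.
Then next layer: api2, api3.
Every vertex is now reached.

api1, api2, api3, auth2, lb2, web3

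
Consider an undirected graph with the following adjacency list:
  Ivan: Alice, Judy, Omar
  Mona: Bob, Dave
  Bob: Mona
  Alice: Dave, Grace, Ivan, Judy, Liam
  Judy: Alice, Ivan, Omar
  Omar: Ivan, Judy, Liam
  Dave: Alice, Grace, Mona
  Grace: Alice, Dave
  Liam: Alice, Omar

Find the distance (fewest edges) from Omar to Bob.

Distance 0: Omar.
Distance 1: Ivan, Judy, Liam.
Distance 2: Alice.
Distance 3: Dave, Grace.
Distance 4: Mona.
Distance 5: Bob — contains Bob.

5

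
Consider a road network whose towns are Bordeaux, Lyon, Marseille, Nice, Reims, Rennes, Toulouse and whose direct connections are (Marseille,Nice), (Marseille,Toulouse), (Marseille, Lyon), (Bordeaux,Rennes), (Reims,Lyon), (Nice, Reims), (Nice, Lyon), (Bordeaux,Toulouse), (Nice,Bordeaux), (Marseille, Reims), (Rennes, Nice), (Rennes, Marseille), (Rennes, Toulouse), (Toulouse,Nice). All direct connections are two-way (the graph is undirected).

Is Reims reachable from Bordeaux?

Explore from Bordeaux.
Distance 1: reach Nice, Rennes, Toulouse.
Distance 2: reach Lyon, Marseille, Reims.
Found Reims.

Yes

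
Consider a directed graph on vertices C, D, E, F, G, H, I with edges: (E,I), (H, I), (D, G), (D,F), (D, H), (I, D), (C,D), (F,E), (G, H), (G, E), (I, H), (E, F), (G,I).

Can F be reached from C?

Yes

Explore from C.
Distance 1: reach D.
Distance 2: reach F, G, H.
Found F.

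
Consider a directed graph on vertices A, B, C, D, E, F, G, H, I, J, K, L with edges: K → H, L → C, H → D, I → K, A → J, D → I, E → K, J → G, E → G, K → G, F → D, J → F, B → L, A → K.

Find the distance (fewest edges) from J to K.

4

Distance 0: J.
Distance 1: F, G.
Distance 2: D.
Distance 3: I.
Distance 4: K — contains K.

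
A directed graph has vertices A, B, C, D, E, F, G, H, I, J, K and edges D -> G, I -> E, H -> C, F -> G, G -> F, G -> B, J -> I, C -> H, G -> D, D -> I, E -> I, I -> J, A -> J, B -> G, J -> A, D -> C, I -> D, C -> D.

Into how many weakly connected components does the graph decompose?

From A: component {A, B, C, D, E, F, G, H, I, J}.
From K: component {K}.
That's 2 components.

2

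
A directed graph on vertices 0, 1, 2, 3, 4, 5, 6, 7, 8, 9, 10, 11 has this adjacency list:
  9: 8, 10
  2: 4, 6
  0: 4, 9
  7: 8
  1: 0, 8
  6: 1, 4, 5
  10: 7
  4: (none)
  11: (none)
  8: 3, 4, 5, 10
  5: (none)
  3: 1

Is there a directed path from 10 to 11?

Explore from 10.
Distance 1: reach 7.
Distance 2: reach 8.
Distance 3: reach 3, 4, 5.
Distance 4: reach 1.
Distance 5: reach 0.
Distance 6: reach 9.
The search from 10 is exhausted; no directed path reaches 11.

No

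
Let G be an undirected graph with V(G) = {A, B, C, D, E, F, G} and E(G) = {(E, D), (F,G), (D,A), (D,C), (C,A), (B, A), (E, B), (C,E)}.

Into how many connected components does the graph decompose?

2

From A: component {A, B, C, D, E}.
From F: component {F, G}.
That's 2 components.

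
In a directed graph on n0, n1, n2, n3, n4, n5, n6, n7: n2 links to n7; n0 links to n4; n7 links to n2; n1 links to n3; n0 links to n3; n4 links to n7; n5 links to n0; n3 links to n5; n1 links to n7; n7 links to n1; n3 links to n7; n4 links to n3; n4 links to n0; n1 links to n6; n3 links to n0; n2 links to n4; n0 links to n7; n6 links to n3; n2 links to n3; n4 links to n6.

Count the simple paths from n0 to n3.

11

n0→n3
n0→n4→n3
n0→n4→n6→n3
n0→n4→n7→n1→n3
n0→n4→n7→n1→n6→n3
n0→n4→n7→n2→n3
n0→n7→n1→n3
n0→n7→n1→n6→n3
n0→n7→n2→n3
n0→n7→n2→n4→n3
n0→n7→n2→n4→n6→n3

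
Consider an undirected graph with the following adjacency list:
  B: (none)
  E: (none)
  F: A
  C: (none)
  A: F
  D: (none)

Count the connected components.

From A: component {A, F}.
From B: component {B}.
From C: component {C}.
From D: component {D}.
From E: component {E}.
That's 5 components.

5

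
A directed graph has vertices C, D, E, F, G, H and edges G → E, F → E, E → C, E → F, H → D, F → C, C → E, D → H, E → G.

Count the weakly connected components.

From C: component {C, E, F, G}.
From D: component {D, H}.
That's 2 components.

2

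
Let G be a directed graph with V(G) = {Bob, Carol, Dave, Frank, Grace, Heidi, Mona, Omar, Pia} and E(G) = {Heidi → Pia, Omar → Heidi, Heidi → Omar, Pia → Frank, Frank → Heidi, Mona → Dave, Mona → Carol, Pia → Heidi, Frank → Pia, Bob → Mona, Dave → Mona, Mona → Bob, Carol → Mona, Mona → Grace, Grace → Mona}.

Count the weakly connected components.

From Bob: component {Bob, Carol, Dave, Grace, Mona}.
From Frank: component {Frank, Heidi, Omar, Pia}.
That's 2 components.

2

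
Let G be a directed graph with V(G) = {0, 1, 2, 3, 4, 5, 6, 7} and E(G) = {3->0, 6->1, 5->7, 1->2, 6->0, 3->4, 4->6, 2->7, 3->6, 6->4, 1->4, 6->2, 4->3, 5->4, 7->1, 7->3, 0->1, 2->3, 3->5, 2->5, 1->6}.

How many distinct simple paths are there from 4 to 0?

10

4→3→0
4→3→5→7→1→6→0
4→3→6→0
4→6→0
4→6→1→2→3→0
4→6→1→2→5→7→3→0
4→6→1→2→7→3→0
4→6→2→3→0
4→6→2→5→7→3→0
4→6→2→7→3→0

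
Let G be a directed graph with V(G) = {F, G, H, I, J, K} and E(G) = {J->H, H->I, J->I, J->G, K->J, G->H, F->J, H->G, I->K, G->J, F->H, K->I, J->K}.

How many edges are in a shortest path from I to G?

3

Distance 0: I.
Distance 1: K.
Distance 2: J.
Distance 3: G, H — contains G.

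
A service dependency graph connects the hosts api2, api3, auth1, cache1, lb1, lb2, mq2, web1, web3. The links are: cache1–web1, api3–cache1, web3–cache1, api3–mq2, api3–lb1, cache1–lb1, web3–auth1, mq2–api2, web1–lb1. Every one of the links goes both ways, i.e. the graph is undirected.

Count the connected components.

2

From api2: component {api2, api3, auth1, cache1, lb1, mq2, web1, web3}.
From lb2: component {lb2}.
That's 2 components.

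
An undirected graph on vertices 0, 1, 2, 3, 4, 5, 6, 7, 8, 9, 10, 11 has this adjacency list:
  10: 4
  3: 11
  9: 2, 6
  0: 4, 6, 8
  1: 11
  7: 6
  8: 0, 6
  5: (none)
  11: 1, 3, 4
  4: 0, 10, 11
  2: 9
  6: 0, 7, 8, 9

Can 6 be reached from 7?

Yes

Explore from 7.
Distance 1: reach 6.
Found 6.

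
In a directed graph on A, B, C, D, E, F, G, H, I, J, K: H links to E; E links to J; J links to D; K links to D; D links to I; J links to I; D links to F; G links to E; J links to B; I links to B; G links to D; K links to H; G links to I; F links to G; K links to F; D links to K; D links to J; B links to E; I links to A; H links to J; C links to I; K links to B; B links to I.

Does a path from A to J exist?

No

A has no outgoing edges, so nothing is reachable from it.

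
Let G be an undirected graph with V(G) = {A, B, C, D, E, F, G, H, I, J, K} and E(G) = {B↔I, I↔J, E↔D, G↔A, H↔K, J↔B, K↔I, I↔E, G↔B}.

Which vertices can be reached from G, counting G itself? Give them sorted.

Start at G.
Its neighbours: A, B.
Then their neighbours: I, J.
Then next layer: E, K.
Then next layer: D, H.
Nothing further is reachable.

A, B, D, E, G, H, I, J, K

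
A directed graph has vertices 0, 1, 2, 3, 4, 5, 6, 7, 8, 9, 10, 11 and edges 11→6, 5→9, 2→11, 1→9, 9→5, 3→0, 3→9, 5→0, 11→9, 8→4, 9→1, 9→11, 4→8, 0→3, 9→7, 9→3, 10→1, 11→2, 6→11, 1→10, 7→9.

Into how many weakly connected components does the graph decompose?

2

From 0: component {0, 1, 2, 3, 5, 6, 7, 9, 10, 11}.
From 4: component {4, 8}.
That's 2 components.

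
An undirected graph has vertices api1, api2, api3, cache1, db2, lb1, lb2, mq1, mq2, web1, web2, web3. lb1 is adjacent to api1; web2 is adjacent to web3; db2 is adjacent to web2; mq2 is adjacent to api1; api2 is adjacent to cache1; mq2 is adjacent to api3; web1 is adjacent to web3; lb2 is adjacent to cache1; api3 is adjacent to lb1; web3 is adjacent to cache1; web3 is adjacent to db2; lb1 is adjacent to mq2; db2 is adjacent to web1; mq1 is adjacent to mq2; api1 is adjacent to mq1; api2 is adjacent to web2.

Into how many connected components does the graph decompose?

2

From api1: component {api1, api3, lb1, mq1, mq2}.
From api2: component {api2, cache1, db2, lb2, web1, web2, web3}.
That's 2 components.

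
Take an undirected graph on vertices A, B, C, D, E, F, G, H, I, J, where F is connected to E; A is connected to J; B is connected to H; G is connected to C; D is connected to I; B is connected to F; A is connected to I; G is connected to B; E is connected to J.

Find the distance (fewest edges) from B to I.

5

Distance 0: B.
Distance 1: F, G, H.
Distance 2: C, E.
Distance 3: J.
Distance 4: A.
Distance 5: I — contains I.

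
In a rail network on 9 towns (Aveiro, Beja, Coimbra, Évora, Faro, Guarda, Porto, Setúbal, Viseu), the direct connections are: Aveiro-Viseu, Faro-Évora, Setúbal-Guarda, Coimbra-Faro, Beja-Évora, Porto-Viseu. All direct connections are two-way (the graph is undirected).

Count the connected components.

3

From Aveiro: component {Aveiro, Porto, Viseu}.
From Beja: component {Beja, Coimbra, Évora, Faro}.
From Guarda: component {Guarda, Setúbal}.
That's 3 components.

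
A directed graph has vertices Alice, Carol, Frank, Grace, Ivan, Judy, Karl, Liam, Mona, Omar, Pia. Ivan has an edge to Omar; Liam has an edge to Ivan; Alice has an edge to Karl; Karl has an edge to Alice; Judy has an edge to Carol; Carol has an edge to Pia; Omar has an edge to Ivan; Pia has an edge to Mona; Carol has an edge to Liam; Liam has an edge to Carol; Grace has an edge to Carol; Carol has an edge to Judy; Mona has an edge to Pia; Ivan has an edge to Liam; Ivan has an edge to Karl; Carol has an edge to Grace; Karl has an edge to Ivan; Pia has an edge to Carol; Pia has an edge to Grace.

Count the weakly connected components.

2

From Alice: component {Alice, Carol, Grace, Ivan, Judy, Karl, Liam, Mona, Omar, Pia}.
From Frank: component {Frank}.
That's 2 components.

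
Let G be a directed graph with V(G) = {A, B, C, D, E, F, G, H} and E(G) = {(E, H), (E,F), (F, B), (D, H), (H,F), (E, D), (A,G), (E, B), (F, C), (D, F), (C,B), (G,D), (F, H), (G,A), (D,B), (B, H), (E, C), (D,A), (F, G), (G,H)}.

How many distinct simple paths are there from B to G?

B→H→F→G

1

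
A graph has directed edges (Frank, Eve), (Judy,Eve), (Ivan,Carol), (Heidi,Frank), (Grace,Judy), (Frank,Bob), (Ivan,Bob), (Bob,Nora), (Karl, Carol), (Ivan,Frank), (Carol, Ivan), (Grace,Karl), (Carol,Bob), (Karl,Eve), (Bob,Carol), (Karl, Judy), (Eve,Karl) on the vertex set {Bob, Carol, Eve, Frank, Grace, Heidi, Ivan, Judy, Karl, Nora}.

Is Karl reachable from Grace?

Yes

Explore from Grace.
Distance 1: reach Judy, Karl.
Found Karl.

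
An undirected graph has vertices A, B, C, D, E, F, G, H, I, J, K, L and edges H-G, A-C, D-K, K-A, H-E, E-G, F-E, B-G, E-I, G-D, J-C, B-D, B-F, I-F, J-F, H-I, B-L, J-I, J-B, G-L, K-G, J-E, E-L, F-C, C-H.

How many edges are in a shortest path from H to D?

Distance 0: H.
Distance 1: C, E, G, I.
Distance 2: A, B, D, F, J, K, L — contains D.

2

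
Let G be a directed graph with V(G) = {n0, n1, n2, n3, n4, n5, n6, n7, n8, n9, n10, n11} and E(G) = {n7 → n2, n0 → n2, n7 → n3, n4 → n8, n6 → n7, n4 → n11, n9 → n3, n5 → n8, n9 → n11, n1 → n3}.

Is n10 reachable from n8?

No

n8 has no outgoing edges, so nothing is reachable from it.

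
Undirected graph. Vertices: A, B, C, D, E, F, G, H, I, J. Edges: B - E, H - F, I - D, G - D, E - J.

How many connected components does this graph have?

5

From A: component {A}.
From B: component {B, E, J}.
From C: component {C}.
From D: component {D, G, I}.
From F: component {F, H}.
That's 5 components.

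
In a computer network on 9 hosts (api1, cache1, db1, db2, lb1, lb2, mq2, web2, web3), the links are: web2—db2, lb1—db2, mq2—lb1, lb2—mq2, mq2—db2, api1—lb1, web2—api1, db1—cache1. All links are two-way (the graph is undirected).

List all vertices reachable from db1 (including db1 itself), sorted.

cache1, db1

Start at db1.
Its neighbours: cache1.
Nothing further is reachable.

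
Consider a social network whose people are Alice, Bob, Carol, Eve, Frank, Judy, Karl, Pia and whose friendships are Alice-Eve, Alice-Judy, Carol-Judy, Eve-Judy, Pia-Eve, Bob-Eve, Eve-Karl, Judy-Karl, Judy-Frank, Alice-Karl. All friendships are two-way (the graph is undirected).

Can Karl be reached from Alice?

Yes

Explore from Alice.
Distance 1: reach Eve, Judy, Karl.
Found Karl.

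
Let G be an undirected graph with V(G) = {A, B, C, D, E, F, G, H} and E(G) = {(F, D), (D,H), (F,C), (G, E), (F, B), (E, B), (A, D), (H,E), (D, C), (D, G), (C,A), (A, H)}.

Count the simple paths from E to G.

9

E–B–F–C–A–D–G
E–B–F–C–A–H–D–G
E–B–F–C–D–G
E–B–F–D–G
E–G
E–H–A–C–D–G
E–H–A–C–F–D–G
E–H–A–D–G
E–H–D–G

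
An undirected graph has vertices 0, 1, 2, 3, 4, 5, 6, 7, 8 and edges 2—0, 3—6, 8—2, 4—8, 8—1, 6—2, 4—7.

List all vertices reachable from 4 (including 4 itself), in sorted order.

0, 1, 2, 3, 4, 6, 7, 8

Start at 4.
Its neighbours: 7, 8.
Then their neighbours: 1, 2.
Then next layer: 0, 6.
Then next layer: 3.
Nothing further is reachable.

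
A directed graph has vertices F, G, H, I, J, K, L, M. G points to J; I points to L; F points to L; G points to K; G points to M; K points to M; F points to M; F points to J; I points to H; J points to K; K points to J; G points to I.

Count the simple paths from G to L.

1

G→I→L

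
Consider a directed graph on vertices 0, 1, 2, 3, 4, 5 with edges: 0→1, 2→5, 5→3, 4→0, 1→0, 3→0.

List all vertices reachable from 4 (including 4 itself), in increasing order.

0, 1, 4

Start at 4.
Its neighbours: 0.
Then their neighbours: 1.
Nothing further is reachable.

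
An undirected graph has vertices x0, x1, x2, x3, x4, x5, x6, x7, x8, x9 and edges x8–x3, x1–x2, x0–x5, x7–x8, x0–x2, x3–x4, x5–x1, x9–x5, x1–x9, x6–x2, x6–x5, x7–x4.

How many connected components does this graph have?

From x0: component {x0, x1, x2, x5, x6, x9}.
From x3: component {x3, x4, x7, x8}.
That's 2 components.

2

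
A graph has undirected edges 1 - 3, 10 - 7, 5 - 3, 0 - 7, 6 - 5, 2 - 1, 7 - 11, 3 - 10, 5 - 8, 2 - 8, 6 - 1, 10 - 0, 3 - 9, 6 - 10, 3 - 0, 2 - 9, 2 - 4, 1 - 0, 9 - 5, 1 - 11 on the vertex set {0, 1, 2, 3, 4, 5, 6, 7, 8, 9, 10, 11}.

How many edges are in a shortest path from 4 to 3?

3

Distance 0: 4.
Distance 1: 2.
Distance 2: 1, 8, 9.
Distance 3: 0, 3, 5, 6, 11 — contains 3.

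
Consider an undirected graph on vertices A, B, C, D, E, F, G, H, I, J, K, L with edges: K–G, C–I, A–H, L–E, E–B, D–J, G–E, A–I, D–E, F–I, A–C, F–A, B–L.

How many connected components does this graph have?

From A: component {A, C, F, H, I}.
From B: component {B, D, E, G, J, K, L}.
That's 2 components.

2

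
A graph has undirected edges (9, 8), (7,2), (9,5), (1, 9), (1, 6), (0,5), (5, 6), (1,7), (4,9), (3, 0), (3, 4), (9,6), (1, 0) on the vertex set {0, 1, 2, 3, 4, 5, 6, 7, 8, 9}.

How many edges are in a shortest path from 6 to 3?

3

Distance 0: 6.
Distance 1: 1, 5, 9.
Distance 2: 0, 4, 7, 8.
Distance 3: 2, 3 — contains 3.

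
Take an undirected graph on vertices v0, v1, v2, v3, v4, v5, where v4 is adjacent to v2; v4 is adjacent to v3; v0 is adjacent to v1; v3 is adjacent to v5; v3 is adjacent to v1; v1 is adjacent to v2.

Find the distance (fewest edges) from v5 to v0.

3

Distance 0: v5.
Distance 1: v3.
Distance 2: v1, v4.
Distance 3: v0, v2 — contains v0.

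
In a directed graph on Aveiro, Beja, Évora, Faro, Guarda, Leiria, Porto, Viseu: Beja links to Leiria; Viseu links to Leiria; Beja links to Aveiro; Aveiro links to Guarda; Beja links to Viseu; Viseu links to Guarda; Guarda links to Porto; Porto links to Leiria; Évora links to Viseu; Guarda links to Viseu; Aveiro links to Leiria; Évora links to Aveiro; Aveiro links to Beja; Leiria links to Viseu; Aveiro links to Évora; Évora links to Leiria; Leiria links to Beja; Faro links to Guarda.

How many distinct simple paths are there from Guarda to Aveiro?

2

Guarda→Porto→Leiria→Beja→Aveiro
Guarda→Viseu→Leiria→Beja→Aveiro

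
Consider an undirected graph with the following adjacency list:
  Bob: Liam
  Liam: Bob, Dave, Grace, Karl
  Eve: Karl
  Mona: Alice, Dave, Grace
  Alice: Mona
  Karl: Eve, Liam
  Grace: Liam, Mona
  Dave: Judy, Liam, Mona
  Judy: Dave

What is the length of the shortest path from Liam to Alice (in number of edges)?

Distance 0: Liam.
Distance 1: Bob, Dave, Grace, Karl.
Distance 2: Eve, Judy, Mona.
Distance 3: Alice — contains Alice.

3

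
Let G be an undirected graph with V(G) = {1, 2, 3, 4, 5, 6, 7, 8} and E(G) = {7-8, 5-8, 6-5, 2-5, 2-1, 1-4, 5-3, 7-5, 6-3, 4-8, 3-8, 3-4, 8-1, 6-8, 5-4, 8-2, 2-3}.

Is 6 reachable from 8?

Explore from 8.
Distance 1: reach 1, 2, 3, 4, 5, 6, 7.
Found 6.

Yes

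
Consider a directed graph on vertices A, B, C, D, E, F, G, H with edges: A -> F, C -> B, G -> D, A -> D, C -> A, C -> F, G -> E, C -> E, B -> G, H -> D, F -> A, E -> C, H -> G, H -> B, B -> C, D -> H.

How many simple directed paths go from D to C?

3

D→H→B→C
D→H→B→G→E→C
D→H→G→E→C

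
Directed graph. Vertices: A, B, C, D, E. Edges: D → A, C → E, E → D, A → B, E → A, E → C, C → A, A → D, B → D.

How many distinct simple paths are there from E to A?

3

E→A
E→C→A
E→D→A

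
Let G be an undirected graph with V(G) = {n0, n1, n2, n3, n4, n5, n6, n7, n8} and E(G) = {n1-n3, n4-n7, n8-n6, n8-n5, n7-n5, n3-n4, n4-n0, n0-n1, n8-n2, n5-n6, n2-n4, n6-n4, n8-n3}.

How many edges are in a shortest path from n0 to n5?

Distance 0: n0.
Distance 1: n1, n4.
Distance 2: n2, n3, n6, n7.
Distance 3: n5, n8 — contains n5.

3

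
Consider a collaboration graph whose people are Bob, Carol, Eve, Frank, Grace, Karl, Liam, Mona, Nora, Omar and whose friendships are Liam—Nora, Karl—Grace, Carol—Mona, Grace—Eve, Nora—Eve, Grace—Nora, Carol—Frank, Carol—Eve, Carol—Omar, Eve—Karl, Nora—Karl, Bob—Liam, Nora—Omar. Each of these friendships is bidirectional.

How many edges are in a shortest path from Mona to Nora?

Distance 0: Mona.
Distance 1: Carol.
Distance 2: Eve, Frank, Omar.
Distance 3: Grace, Karl, Nora — contains Nora.

3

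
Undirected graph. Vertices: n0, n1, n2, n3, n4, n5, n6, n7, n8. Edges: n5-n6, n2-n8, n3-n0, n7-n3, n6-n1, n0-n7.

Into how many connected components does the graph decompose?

4

From n0: component {n0, n3, n7}.
From n1: component {n1, n5, n6}.
From n2: component {n2, n8}.
From n4: component {n4}.
That's 4 components.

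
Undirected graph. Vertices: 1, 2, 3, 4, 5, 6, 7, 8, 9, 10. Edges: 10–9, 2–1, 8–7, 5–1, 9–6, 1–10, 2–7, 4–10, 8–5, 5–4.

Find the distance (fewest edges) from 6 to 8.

Distance 0: 6.
Distance 1: 9.
Distance 2: 10.
Distance 3: 1, 4.
Distance 4: 2, 5.
Distance 5: 7, 8 — contains 8.

5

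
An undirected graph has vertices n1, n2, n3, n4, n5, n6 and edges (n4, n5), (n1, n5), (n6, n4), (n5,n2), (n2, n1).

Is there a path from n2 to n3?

No

Explore from n2.
Distance 1: reach n1, n5.
Distance 2: reach n4.
Distance 3: reach n6.
The search is exhausted without reaching n3; it lies in a different component.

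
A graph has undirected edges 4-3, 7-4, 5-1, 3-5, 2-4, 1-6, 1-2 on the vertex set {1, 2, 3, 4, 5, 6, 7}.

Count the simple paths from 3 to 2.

2

3–4–2
3–5–1–2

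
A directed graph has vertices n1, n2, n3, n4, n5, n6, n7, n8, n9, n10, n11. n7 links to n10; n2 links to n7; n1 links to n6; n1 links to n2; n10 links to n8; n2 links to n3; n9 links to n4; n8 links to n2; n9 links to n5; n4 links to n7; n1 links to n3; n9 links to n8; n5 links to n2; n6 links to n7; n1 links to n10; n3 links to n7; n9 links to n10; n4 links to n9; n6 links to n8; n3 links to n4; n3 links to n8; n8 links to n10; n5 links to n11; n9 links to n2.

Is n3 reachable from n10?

Explore from n10.
Distance 1: reach n8.
Distance 2: reach n2.
Distance 3: reach n3, n7.
Found n3.

Yes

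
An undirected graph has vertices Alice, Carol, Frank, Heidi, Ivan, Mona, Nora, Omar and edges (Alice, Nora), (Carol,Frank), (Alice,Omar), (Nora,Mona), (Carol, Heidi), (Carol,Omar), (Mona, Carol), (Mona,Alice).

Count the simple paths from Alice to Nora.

3

Alice–Mona–Nora
Alice–Nora
Alice–Omar–Carol–Mona–Nora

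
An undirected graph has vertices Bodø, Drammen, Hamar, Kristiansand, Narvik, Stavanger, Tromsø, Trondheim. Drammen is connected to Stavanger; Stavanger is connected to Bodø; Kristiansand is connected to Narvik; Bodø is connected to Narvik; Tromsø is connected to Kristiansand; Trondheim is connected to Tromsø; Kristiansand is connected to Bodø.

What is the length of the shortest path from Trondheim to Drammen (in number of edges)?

Distance 0: Trondheim.
Distance 1: Tromsø.
Distance 2: Kristiansand.
Distance 3: Bodø, Narvik.
Distance 4: Stavanger.
Distance 5: Drammen — contains Drammen.

5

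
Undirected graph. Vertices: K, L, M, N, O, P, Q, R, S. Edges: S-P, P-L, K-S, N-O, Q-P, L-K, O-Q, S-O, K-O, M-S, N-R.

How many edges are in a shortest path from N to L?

Distance 0: N.
Distance 1: O, R.
Distance 2: K, Q, S.
Distance 3: L, M, P — contains L.

3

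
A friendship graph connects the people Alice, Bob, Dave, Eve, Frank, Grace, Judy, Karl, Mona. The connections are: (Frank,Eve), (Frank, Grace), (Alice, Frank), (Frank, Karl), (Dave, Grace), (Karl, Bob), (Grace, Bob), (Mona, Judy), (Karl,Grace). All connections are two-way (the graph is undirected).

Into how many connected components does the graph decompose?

From Alice: component {Alice, Bob, Dave, Eve, Frank, Grace, Karl}.
From Judy: component {Judy, Mona}.
That's 2 components.

2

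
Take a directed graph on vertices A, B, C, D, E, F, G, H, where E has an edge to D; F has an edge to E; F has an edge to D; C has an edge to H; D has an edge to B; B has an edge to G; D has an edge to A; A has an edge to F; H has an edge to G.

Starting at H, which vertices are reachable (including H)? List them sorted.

G, H

Start at H.
Its neighbours: G.
Nothing further is reachable.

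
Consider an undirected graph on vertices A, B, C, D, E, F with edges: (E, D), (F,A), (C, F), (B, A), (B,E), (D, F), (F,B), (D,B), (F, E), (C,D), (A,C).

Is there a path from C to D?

Explore from C.
Distance 1: reach A, D, F.
Found D.

Yes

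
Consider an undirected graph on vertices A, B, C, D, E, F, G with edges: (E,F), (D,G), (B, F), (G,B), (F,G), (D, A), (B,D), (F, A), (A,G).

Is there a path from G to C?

No

Explore from G.
Distance 1: reach A, B, D, F.
Distance 2: reach E.
The search is exhausted without reaching C; it lies in a different component.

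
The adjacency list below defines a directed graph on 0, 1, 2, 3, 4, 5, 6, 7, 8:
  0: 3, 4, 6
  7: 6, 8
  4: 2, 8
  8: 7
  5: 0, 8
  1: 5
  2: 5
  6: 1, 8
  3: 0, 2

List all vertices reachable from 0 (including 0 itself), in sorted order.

Start at 0.
Its neighbours: 3, 4, 6.
Then their neighbours: 1, 2, 8.
Then next layer: 5, 7.
Every vertex is now reached.

0, 1, 2, 3, 4, 5, 6, 7, 8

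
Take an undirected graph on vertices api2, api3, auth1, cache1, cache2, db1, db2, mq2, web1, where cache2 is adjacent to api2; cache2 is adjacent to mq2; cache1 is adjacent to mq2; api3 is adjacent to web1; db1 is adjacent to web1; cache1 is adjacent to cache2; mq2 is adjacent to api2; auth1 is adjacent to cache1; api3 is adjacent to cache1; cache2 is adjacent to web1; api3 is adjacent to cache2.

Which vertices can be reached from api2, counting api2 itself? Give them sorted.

api2, api3, auth1, cache1, cache2, db1, mq2, web1

Start at api2.
Its neighbours: cache2, mq2.
Then their neighbours: api3, cache1, web1.
Then next layer: auth1, db1.
Nothing further is reachable.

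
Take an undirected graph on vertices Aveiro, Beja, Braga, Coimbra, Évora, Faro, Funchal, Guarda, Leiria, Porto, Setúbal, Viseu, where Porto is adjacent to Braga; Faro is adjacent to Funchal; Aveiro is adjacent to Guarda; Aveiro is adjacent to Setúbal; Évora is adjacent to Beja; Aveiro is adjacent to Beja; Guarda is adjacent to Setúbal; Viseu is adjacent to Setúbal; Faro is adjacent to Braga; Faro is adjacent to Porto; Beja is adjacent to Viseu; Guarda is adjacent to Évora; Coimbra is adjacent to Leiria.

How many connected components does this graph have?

3

From Aveiro: component {Aveiro, Beja, Évora, Guarda, Setúbal, Viseu}.
From Braga: component {Braga, Faro, Funchal, Porto}.
From Coimbra: component {Coimbra, Leiria}.
That's 3 components.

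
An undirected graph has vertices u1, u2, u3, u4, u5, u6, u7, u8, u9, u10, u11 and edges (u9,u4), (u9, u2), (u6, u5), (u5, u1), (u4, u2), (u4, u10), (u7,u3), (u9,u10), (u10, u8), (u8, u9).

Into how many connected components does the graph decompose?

From u1: component {u1, u5, u6}.
From u2: component {u2, u4, u8, u9, u10}.
From u3: component {u3, u7}.
From u11: component {u11}.
That's 4 components.

4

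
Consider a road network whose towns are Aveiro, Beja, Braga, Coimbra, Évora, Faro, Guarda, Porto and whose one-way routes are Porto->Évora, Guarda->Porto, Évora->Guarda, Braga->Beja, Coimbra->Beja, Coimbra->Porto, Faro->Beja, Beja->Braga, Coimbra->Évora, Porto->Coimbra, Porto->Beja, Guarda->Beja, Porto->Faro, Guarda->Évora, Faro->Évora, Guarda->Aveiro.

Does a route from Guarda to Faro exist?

Explore from Guarda.
Distance 1: reach Aveiro, Beja, Évora, Porto.
Distance 2: reach Braga, Coimbra, Faro.
Found Faro.

Yes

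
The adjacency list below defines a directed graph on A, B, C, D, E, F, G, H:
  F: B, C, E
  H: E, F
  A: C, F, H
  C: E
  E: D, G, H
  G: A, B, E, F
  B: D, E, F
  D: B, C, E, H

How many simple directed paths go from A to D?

A→C→E→D
A→C→E→G→B→D
A→C→E→G→F→B→D
A→C→E→H→F→B→D
A→F→B→D
A→F→B→E→D
A→F→C→E→D
A→F→C→E→G→B→D
... and 11 more.

19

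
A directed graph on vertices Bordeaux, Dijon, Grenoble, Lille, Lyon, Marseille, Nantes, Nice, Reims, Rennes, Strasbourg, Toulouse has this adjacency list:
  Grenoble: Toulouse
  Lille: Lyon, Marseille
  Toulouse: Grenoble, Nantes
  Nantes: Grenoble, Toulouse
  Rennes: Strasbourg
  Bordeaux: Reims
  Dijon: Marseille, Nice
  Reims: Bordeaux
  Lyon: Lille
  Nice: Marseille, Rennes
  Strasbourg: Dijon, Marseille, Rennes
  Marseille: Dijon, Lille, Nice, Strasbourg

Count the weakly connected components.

3

From Bordeaux: component {Bordeaux, Reims}.
From Dijon: component {Dijon, Lille, Lyon, Marseille, Nice, Rennes, Strasbourg}.
From Grenoble: component {Grenoble, Nantes, Toulouse}.
That's 3 components.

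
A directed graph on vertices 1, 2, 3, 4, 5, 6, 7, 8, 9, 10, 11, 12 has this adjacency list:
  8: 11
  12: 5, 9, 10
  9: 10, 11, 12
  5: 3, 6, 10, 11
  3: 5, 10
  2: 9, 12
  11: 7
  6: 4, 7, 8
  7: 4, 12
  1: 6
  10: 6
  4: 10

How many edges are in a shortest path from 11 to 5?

Distance 0: 11.
Distance 1: 7.
Distance 2: 4, 12.
Distance 3: 5, 9, 10 — contains 5.

3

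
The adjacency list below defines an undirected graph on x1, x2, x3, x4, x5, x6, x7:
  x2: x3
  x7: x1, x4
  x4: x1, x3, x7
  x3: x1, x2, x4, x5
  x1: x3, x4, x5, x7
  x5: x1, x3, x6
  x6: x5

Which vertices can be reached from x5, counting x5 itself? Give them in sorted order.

x1, x2, x3, x4, x5, x6, x7

Start at x5.
Its neighbours: x1, x3, x6.
Then their neighbours: x2, x4, x7.
Every vertex is now reached.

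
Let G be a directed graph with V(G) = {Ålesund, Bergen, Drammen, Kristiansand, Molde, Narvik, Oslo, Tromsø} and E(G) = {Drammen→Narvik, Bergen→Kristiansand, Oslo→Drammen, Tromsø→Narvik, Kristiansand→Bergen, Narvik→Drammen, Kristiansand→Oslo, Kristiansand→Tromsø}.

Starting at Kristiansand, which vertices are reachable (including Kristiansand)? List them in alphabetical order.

Bergen, Drammen, Kristiansand, Narvik, Oslo, Tromsø

Start at Kristiansand.
Its neighbours: Bergen, Oslo, Tromsø.
Then their neighbours: Drammen, Narvik.
Nothing further is reachable.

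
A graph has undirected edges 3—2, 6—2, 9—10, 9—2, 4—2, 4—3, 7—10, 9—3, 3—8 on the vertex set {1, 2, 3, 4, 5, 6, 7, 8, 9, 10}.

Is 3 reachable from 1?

1 has no edges, so nothing is reachable from it.

No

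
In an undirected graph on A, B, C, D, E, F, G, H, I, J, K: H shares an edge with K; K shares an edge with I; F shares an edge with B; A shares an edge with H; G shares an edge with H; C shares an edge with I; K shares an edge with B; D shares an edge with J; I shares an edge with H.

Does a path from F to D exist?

No

Explore from F.
Distance 1: reach B.
Distance 2: reach K.
Distance 3: reach H, I.
Distance 4: reach A, C, G.
The search is exhausted without reaching D; it lies in a different component.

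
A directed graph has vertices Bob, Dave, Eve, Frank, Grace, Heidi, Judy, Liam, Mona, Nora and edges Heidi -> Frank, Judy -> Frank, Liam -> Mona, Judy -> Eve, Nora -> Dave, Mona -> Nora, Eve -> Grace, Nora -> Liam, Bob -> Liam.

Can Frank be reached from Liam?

Explore from Liam.
Distance 1: reach Mona.
Distance 2: reach Nora.
Distance 3: reach Dave.
The search from Liam is exhausted; no directed path reaches Frank.

No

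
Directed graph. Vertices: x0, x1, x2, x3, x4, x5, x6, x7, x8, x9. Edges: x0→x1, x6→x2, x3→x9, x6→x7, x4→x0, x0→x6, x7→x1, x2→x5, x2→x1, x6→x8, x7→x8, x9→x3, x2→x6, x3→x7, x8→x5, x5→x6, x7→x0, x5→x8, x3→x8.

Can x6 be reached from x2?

Yes

Explore from x2.
Distance 1: reach x1, x5, x6.
Found x6.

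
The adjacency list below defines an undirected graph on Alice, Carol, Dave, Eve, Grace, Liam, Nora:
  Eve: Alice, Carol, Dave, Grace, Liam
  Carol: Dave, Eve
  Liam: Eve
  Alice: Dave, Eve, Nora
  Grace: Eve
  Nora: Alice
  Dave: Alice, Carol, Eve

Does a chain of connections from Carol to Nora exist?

Yes

Explore from Carol.
Distance 1: reach Dave, Eve.
Distance 2: reach Alice, Grace, Liam.
Distance 3: reach Nora.
Found Nora.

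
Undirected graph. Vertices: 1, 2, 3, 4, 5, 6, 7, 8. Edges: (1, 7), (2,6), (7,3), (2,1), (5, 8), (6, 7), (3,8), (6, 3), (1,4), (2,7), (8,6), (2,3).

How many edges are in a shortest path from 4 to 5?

Distance 0: 4.
Distance 1: 1.
Distance 2: 2, 7.
Distance 3: 3, 6.
Distance 4: 8.
Distance 5: 5 — contains 5.

5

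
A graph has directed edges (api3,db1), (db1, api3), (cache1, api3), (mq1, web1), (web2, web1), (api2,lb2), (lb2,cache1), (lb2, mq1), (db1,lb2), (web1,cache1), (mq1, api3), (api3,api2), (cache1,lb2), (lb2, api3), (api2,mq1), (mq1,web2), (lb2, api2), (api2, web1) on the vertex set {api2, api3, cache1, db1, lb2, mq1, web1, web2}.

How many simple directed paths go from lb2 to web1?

lb2→api2→mq1→web1
lb2→api2→mq1→web2→web1
lb2→api2→web1
lb2→api3→api2→mq1→web1
lb2→api3→api2→mq1→web2→web1
lb2→api3→api2→web1
lb2→cache1→api3→api2→mq1→web1
lb2→cache1→api3→api2→mq1→web2→web1
lb2→cache1→api3→api2→web1
lb2→mq1→api3→api2→web1
lb2→mq1→web1
lb2→mq1→web2→web1

12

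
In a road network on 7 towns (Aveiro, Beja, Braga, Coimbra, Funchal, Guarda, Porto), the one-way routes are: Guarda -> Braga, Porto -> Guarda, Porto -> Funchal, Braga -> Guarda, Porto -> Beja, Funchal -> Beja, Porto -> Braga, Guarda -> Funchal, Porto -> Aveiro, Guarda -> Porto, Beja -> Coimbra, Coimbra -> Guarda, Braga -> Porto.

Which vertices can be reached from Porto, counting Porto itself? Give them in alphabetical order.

Aveiro, Beja, Braga, Coimbra, Funchal, Guarda, Porto

Start at Porto.
Its neighbours: Aveiro, Beja, Braga, Funchal, Guarda.
Then their neighbours: Coimbra.
Every vertex is now reached.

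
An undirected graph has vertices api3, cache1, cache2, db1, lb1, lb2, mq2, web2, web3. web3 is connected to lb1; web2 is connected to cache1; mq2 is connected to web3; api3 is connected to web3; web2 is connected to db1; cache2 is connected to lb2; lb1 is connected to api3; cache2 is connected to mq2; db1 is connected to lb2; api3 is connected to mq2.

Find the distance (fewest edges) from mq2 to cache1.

Distance 0: mq2.
Distance 1: api3, cache2, web3.
Distance 2: lb1, lb2.
Distance 3: db1.
Distance 4: web2.
Distance 5: cache1 — contains cache1.

5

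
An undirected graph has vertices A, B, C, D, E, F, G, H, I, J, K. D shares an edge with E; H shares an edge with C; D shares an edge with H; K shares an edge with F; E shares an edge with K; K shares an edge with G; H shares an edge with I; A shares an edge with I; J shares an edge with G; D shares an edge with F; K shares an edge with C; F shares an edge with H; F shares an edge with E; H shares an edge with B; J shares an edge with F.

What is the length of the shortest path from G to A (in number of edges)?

Distance 0: G.
Distance 1: J, K.
Distance 2: C, E, F.
Distance 3: D, H.
Distance 4: B, I.
Distance 5: A — contains A.

5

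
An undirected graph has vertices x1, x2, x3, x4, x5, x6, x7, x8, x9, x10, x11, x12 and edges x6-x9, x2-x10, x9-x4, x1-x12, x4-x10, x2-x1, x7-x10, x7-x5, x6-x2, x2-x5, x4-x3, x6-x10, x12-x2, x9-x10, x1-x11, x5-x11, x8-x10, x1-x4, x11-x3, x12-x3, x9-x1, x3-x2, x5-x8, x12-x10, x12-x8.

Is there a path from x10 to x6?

Yes

Explore from x10.
Distance 1: reach x2, x4, x6, x7, x8, x9, x12.
Found x6.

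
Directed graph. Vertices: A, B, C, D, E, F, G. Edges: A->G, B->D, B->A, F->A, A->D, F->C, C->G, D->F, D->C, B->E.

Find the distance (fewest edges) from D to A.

2

Distance 0: D.
Distance 1: C, F.
Distance 2: A, G — contains A.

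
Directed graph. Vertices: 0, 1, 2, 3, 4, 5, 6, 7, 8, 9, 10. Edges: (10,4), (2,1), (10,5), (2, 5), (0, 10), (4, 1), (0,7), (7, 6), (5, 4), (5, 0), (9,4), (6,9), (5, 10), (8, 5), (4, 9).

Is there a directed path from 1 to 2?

1 has no outgoing edges, so nothing is reachable from it.

No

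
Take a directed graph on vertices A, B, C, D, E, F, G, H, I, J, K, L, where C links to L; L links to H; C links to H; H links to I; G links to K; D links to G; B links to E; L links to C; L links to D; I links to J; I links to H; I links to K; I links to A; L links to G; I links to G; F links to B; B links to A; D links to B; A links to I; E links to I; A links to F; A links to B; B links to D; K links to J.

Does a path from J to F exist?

No

J has no outgoing edges, so nothing is reachable from it.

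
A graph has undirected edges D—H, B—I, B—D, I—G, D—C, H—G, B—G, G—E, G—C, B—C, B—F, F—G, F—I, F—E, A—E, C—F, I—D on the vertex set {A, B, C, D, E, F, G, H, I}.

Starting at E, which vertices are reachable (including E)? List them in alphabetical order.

A, B, C, D, E, F, G, H, I

Start at E.
Its neighbours: A, F, G.
Then their neighbours: B, C, H, I.
Then next layer: D.
Every vertex is now reached.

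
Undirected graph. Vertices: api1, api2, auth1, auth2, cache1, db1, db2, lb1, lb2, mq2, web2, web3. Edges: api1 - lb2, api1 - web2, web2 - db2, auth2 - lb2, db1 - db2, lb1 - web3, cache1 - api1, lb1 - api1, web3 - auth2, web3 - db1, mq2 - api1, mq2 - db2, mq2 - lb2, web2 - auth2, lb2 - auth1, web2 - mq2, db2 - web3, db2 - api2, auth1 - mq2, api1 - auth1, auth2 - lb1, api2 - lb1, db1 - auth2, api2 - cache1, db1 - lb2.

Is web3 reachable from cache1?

Yes

Explore from cache1.
Distance 1: reach api1, api2.
Distance 2: reach auth1, db2, lb1, lb2, mq2, web2.
Distance 3: reach auth2, db1, web3.
Found web3.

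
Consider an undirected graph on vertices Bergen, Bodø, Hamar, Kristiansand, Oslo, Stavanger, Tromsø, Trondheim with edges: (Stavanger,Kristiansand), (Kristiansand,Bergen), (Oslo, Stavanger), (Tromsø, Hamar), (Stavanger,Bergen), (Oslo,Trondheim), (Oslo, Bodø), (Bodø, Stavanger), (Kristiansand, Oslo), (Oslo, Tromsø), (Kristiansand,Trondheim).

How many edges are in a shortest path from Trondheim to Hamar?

Distance 0: Trondheim.
Distance 1: Kristiansand, Oslo.
Distance 2: Bergen, Bodø, Stavanger, Tromsø.
Distance 3: Hamar — contains Hamar.

3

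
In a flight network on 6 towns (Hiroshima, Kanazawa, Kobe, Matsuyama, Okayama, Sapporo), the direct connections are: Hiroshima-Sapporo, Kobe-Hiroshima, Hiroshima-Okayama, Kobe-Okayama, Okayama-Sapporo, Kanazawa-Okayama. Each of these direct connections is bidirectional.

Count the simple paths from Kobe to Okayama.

Kobe–Hiroshima–Okayama
Kobe–Hiroshima–Sapporo–Okayama
Kobe–Okayama

3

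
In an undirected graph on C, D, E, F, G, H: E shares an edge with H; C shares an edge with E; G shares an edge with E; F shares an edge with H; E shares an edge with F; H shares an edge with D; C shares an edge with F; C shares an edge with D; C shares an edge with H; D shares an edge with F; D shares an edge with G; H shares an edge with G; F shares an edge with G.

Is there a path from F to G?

Yes

Explore from F.
Distance 1: reach C, D, E, G, H.
Found G.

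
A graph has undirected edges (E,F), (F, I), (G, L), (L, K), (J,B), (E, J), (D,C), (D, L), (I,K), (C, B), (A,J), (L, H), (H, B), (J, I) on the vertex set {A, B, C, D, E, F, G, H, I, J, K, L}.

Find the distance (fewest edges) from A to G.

5

Distance 0: A.
Distance 1: J.
Distance 2: B, E, I.
Distance 3: C, F, H, K.
Distance 4: D, L.
Distance 5: G — contains G.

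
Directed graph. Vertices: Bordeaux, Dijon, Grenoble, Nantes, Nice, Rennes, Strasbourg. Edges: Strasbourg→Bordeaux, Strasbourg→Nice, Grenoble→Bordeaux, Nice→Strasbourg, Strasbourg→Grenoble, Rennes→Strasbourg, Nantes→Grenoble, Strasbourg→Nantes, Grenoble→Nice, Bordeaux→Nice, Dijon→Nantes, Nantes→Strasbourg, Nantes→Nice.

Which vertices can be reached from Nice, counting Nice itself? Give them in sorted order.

Bordeaux, Grenoble, Nantes, Nice, Strasbourg

Start at Nice.
Its neighbours: Strasbourg.
Then their neighbours: Bordeaux, Grenoble, Nantes.
Nothing further is reachable.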